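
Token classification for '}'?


Pattern: delimiter/punctuation
Type: PUNCTUATION


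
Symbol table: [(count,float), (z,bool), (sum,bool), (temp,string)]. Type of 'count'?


Lookup 'count' → type float


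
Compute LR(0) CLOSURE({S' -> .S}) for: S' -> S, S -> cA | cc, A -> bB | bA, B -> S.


Start: S' -> .S
For each item with dot before a nonterminal B, add B -> .γ for every B-production
Closure: [S' -> .S, S -> .cA, S -> .cc]


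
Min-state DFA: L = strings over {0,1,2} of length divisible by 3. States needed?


Track length mod 3: states 0..2, accept at 0
Minimal DFA: 3 states


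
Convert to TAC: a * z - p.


Break into single-operator statements:
t1 = a * z
t2 = t1 - p


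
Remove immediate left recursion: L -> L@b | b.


Left-recursive alternatives: L@b; non-recursive: b
Introduce L': L -> bL', L' -> @bL' | ε


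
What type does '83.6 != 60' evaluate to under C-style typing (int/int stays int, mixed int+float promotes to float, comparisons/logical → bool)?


Operand types: float != int
Rule: comparison yields bool
Result type: bool


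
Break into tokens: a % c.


Scan left to right, longest-match per lexeme
Tokens: ID(a), OP(%), ID(c)


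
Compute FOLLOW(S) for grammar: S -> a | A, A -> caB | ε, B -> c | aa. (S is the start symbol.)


$ ∈ FOLLOW(S). For each A -> αBβ: add FIRST(β)\{ε} to FOLLOW(B); if β nullable, add FOLLOW(A).
FOLLOW(S) = {$}


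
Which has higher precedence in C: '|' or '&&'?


'|' is bitwise OR (level 3); '&&' is logical AND (level 2)
Higher level binds tighter
'|' has higher precedence than '&&'


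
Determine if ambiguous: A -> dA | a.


right-linear, alternatives start with distinct terminals 'd' vs 'a': unique leftmost derivation
Unambiguous


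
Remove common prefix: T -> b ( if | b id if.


Common prefix: 'b'
Factored: T -> b T', T' -> ( if | id if


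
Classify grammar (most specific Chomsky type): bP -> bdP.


LHS has context (more than one symbol) and |LHS| ≤ |RHS|
Classification: Type 1 (Context-Sensitive)


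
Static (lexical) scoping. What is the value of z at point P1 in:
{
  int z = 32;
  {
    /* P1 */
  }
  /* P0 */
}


P1's block does not declare z; resolves to the enclosing declaration at depth 0
z = 32


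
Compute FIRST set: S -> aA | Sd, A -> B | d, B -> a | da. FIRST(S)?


Per alternative of S: FIRST(aA) = {a}; FIRST(Sd) = {a}
FIRST(S) = {a}


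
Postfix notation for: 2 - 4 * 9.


* has higher precedence, evaluate 4*9 first
Postfix: 2 4 9 * -


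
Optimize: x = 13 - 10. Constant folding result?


13 - 10 = 3 at compile time
Optimized: x = 3


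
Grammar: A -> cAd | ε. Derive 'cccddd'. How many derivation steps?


Derivation: A => cAd => ccAdd => cccAddd => cccddd
Steps: 4


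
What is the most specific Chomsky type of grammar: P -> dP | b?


Right-linear: every RHS is a terminal or a terminal followed by one nonterminal
Classification: Type 3 (Regular)


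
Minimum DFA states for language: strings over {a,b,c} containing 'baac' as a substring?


KMP-style automaton: 4 progress states + 1 absorbing accept = 5
Minimal DFA: 5 states


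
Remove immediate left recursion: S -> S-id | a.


Left-recursive alternatives: S-id; non-recursive: a
Introduce S': S -> aS', S' -> -idS' | ε


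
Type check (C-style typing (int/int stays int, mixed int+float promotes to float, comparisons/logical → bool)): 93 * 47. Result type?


Operand types: int * int
Rule: mixed int/float promotes to float; int/int stays int
Result type: int


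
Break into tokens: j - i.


Scan left to right, longest-match per lexeme
Tokens: ID(j), OP(-), ID(i)


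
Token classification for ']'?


Pattern: delimiter/punctuation
Type: PUNCTUATION


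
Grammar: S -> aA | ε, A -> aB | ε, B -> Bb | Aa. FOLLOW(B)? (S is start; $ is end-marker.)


$ ∈ FOLLOW(S). For each A -> αBβ: add FIRST(β)\{ε} to FOLLOW(B); if β nullable, add FOLLOW(A).
FOLLOW(B) = {$, a, b}


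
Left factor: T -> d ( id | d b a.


Common prefix: 'd'
Factored: T -> d T', T' -> ( id | b a


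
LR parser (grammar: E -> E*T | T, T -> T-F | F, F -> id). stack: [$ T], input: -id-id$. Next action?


shift '-' to continue T -> T-F
Action: shift


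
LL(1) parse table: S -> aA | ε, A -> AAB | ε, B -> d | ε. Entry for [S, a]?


For [S, a]: 'a' ∈ FIRST(aA)
Entry: S -> aA


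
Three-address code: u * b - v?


Break into single-operator statements:
t1 = u * b
t2 = t1 - v


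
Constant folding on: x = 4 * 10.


4 * 10 = 40 at compile time
Optimized: x = 40


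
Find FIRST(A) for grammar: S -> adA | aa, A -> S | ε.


Per alternative of A: FIRST(S) = {a}; FIRST(ε) = {ε}
FIRST(A) = {a, ε}


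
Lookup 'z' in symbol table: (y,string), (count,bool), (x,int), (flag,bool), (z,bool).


Lookup 'z' → type bool


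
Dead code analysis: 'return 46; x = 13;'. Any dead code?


statement follows a return and is unreachable
Dead: 'x = 13'


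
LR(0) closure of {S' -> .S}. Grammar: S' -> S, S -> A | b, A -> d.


Start: S' -> .S
For each item with dot before a nonterminal B, add B -> .γ for every B-production
Closure: [S' -> .S, S -> .A, S -> .b, A -> .d]


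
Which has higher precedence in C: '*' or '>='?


'*' is multiplicative (level 10); '>=' is relational (level 7)
Higher level binds tighter
'*' has higher precedence than '>='


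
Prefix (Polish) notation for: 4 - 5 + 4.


left-to-right (same/higher precedence on left): tree is (+ (- 4 5) 4)
Prefix: + - 4 5 4


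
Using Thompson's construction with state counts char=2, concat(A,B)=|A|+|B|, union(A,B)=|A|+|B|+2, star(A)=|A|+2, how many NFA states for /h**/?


Syntax tree has 1 char leaf(s), 0 union(s), 2 star(s)
chars contribute 1×2 = 2; each union adds +2; each star adds +2
Total: 2 + 0 + 4 = 6 states


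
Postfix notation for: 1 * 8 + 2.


Left to right (same or higher precedence on left)
Postfix: 1 8 * 2 +


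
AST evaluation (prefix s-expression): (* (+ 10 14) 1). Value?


Evaluate inner: (+ 10 14) = 24
Evaluate root: (* 24 1) = 24
Result: 24


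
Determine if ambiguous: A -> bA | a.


right-linear, alternatives start with distinct terminals 'b' vs 'a': unique leftmost derivation
Unambiguous


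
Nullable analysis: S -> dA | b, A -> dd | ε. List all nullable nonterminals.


A nonterminal is nullable iff some alternative derives ε (directly, or every symbol in it is nullable)
Nullable: {A}


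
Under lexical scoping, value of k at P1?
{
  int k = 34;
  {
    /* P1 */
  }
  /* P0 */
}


P1's block does not declare k; resolves to the enclosing declaration at depth 0
k = 34


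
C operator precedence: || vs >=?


'>=' is relational (level 7); '||' is logical OR (level 1)
Higher level binds tighter
'>=' has higher precedence than '||'


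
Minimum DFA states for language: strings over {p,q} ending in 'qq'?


Track the longest suffix of input matching a prefix of 'qq': 3 classes (prefixes of length 0..2)
Minimal DFA: 3 states


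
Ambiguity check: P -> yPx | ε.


balanced y^n…x^n: each string has a unique parse
Unambiguous


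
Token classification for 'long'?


Pattern: reserved word
Type: KEYWORD


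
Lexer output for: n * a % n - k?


Scan left to right, longest-match per lexeme
Tokens: ID(n), OP(*), ID(a), OP(%), ID(n), OP(-), ID(k)


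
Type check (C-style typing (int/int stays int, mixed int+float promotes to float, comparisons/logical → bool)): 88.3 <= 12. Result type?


Operand types: float <= int
Rule: comparison yields bool
Result type: bool


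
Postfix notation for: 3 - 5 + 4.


Left to right (same or higher precedence on left)
Postfix: 3 5 - 4 +


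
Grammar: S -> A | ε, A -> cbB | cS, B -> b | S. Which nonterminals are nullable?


A nonterminal is nullable iff some alternative derives ε (directly, or every symbol in it is nullable)
Nullable: {B, S}


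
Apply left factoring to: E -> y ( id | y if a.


Common prefix: 'y'
Factored: E -> y E', E' -> ( id | if a


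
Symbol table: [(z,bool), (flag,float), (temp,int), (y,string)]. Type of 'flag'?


Lookup 'flag' → type float


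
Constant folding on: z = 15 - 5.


15 - 5 = 10 at compile time
Optimized: z = 10


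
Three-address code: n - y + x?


Break into single-operator statements:
t1 = n - y
t2 = t1 + x


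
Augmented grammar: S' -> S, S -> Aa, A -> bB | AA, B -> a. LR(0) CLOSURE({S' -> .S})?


Start: S' -> .S
For each item with dot before a nonterminal B, add B -> .γ for every B-production
Closure: [S' -> .S, S -> .Aa, A -> .bB, A -> .AA]


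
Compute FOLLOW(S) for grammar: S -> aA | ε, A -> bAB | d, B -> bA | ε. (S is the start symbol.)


$ ∈ FOLLOW(S). For each A -> αBβ: add FIRST(β)\{ε} to FOLLOW(B); if β nullable, add FOLLOW(A).
FOLLOW(S) = {$}


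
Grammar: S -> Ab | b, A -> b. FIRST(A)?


Per alternative of A: FIRST(b) = {b}
FIRST(A) = {b}


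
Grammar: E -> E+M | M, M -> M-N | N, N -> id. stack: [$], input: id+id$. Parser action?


no handle on stack; shift 'id'
Action: shift


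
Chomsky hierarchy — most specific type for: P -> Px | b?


Left-linear: every RHS is a terminal or one nonterminal followed by a terminal
Classification: Type 3 (Regular)


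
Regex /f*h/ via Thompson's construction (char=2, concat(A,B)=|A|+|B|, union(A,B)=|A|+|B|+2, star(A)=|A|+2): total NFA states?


Syntax tree has 2 char leaf(s), 0 union(s), 1 star(s)
chars contribute 2×2 = 4; each union adds +2; each star adds +2
Total: 4 + 0 + 2 = 6 states


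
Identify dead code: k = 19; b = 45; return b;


k is assigned but never read
Dead: 'k = 19'


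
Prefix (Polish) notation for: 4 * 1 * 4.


left-to-right (same/higher precedence on left): tree is (* (* 4 1) 4)
Prefix: * * 4 1 4


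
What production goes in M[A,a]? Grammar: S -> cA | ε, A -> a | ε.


For [A, a]: 'a' ∈ FIRST(a)
Entry: A -> a


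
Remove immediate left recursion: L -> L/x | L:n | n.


Left-recursive alternatives: L/x, L:n; non-recursive: n
Introduce L': L -> nL', L' -> /xL' | :nL' | ε


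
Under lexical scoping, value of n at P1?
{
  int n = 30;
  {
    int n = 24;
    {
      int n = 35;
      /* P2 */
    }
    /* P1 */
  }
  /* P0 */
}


n declared in the same block as P1
n = 24


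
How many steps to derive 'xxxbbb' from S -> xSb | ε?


Derivation: S => xSb => xxSbb => xxxSbbb => xxxbbb
Steps: 4


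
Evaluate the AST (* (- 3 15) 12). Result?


Evaluate inner: (- 3 15) = -12
Evaluate root: (* -12 12) = -144
Result: -144


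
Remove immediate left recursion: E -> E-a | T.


Left-recursive alternatives: E-a; non-recursive: T
Introduce E': E -> TE', E' -> -aE' | ε


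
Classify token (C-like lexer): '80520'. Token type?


Pattern: digits only
Type: INTEGER_LITERAL


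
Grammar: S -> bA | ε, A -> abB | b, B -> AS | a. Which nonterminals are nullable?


A nonterminal is nullable iff some alternative derives ε (directly, or every symbol in it is nullable)
Nullable: {S}


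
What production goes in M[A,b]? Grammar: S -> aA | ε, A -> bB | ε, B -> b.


For [A, b]: 'b' ∈ FIRST(bB)
Entry: A -> bB


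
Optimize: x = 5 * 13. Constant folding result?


5 * 13 = 65 at compile time
Optimized: x = 65


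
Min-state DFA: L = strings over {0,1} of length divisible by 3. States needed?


Track length mod 3: states 0..2, accept at 0
Minimal DFA: 3 states


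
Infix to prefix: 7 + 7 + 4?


left-to-right (same/higher precedence on left): tree is (+ (+ 7 7) 4)
Prefix: + + 7 7 4


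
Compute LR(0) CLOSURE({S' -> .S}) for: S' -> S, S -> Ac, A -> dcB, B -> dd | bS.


Start: S' -> .S
For each item with dot before a nonterminal B, add B -> .γ for every B-production
Closure: [S' -> .S, S -> .Ac, A -> .dcB]


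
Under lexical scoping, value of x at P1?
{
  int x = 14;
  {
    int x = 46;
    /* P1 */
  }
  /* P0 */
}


x declared in the same block as P1
x = 46


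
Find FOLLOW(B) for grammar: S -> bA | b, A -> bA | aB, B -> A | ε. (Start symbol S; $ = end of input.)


$ ∈ FOLLOW(S). For each A -> αBβ: add FIRST(β)\{ε} to FOLLOW(B); if β nullable, add FOLLOW(A).
FOLLOW(B) = {$}


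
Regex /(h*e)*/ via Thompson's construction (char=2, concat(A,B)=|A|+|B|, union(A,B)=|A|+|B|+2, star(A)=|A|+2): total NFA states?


Syntax tree has 2 char leaf(s), 0 union(s), 2 star(s)
chars contribute 2×2 = 4; each union adds +2; each star adds +2
Total: 4 + 0 + 4 = 8 states


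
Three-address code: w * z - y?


Break into single-operator statements:
t1 = w * z
t2 = t1 - y


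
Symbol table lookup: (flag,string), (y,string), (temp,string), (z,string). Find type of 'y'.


Lookup 'y' → type string


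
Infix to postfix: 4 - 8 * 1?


* has higher precedence, evaluate 8*1 first
Postfix: 4 8 1 * -


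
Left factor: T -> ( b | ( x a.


Common prefix: '('
Factored: T -> ( T', T' -> b | x a


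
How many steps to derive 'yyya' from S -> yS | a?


Derivation: S => yS => yyS => yyyS => yyya
Steps: 4


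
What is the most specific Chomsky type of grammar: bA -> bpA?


LHS has context (more than one symbol) and |LHS| ≤ |RHS|
Classification: Type 1 (Context-Sensitive)


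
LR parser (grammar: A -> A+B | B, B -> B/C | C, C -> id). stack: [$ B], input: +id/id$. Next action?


lookahead ∉ {/} so B won't extend; reduce A -> B
Action: reduce (A -> B)


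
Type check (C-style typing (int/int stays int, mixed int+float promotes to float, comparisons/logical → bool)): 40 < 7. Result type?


Operand types: int < int
Rule: comparison yields bool
Result type: bool


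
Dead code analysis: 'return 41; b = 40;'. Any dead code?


statement follows a return and is unreachable
Dead: 'b = 40'


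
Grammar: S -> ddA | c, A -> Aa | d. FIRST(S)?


Per alternative of S: FIRST(ddA) = {d}; FIRST(c) = {c}
FIRST(S) = {c, d}


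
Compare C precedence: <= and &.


'<=' is relational (level 7); '&' is bitwise AND (level 5)
Higher level binds tighter
'<=' has higher precedence than '&'


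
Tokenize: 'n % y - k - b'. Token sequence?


Scan left to right, longest-match per lexeme
Tokens: ID(n), OP(%), ID(y), OP(-), ID(k), OP(-), ID(b)


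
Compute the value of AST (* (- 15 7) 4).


Evaluate inner: (- 15 7) = 8
Evaluate root: (* 8 4) = 32
Result: 32


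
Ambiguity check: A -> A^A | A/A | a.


'a^a/a' has two parse trees (no precedence encoded between ^ and /)
Ambiguous


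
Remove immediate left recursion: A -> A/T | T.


Left-recursive alternatives: A/T; non-recursive: T
Introduce A': A -> TA', A' -> /TA' | ε


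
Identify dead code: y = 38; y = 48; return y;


first assignment to y is overwritten before any read
Dead: 'y = 38'


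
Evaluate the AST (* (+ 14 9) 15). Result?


Evaluate inner: (+ 14 9) = 23
Evaluate root: (* 23 15) = 345
Result: 345


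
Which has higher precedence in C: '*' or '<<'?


'*' is multiplicative (level 10); '<<' is shift (level 8)
Higher level binds tighter
'*' has higher precedence than '<<'


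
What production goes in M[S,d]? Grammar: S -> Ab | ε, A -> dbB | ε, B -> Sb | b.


For [S, d]: 'd' ∈ FIRST(Ab)
Entry: S -> Ab


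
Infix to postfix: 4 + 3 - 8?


Left to right (same or higher precedence on left)
Postfix: 4 3 + 8 -


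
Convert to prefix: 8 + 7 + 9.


left-to-right (same/higher precedence on left): tree is (+ (+ 8 7) 9)
Prefix: + + 8 7 9


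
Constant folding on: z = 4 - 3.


4 - 3 = 1 at compile time
Optimized: z = 1


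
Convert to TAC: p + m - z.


Break into single-operator statements:
t1 = p + m
t2 = t1 - z


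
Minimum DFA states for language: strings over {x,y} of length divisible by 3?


Track length mod 3: states 0..2, accept at 0
Minimal DFA: 3 states


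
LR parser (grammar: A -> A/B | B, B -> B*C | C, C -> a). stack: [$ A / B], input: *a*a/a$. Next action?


'*' can extend B; shift to build B -> B*C
Action: shift


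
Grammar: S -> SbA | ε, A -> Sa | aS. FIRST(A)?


Per alternative of A: FIRST(Sa) = {a, b}; FIRST(aS) = {a}
FIRST(A) = {a, b}


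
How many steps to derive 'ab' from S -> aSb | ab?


Derivation: S => ab
Steps: 1


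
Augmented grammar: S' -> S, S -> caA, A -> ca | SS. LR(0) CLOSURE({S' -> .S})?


Start: S' -> .S
For each item with dot before a nonterminal B, add B -> .γ for every B-production
Closure: [S' -> .S, S -> .caA]


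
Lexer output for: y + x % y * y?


Scan left to right, longest-match per lexeme
Tokens: ID(y), OP(+), ID(x), OP(%), ID(y), OP(*), ID(y)


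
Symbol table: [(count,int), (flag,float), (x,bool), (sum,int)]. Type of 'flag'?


Lookup 'flag' → type float


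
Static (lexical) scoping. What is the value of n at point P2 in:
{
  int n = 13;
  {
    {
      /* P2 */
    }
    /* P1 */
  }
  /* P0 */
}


P2's block does not declare n; resolves to the enclosing declaration at depth 0
n = 13


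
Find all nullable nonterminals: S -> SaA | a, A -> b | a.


A nonterminal is nullable iff some alternative derives ε (directly, or every symbol in it is nullable)
Nullable: {}


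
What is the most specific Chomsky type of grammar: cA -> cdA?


LHS has context (more than one symbol) and |LHS| ≤ |RHS|
Classification: Type 1 (Context-Sensitive)


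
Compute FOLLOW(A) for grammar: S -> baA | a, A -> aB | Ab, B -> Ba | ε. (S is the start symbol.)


$ ∈ FOLLOW(S). For each A -> αBβ: add FIRST(β)\{ε} to FOLLOW(B); if β nullable, add FOLLOW(A).
FOLLOW(A) = {$, b}


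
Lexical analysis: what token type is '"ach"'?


Pattern: double-quoted sequence
Type: STRING_LITERAL


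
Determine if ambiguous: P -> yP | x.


right-linear, alternatives start with distinct terminals 'y' vs 'x': unique leftmost derivation
Unambiguous


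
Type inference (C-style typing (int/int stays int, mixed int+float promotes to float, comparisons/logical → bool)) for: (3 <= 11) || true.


Operand types: bool || bool
Rule: logical operators take bool operands and yield bool
Result type: bool


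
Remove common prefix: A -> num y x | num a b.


Common prefix: 'num'
Factored: A -> num A', A' -> y x | a b


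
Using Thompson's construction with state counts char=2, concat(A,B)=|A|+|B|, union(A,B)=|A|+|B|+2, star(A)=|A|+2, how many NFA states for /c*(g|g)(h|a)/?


Syntax tree has 5 char leaf(s), 2 union(s), 1 star(s)
chars contribute 5×2 = 10; each union adds +2; each star adds +2
Total: 10 + 4 + 2 = 16 states


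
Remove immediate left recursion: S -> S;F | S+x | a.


Left-recursive alternatives: S;F, S+x; non-recursive: a
Introduce S': S -> aS', S' -> ;FS' | +xS' | ε


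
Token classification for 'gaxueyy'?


Pattern: letter/underscore followed by alphanumerics, not a keyword
Type: IDENTIFIER


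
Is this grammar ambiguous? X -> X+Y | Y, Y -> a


precedence layered via separate nonterminal Y: deterministic
Unambiguous


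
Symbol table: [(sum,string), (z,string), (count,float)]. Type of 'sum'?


Lookup 'sum' → type string


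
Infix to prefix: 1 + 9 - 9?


left-to-right (same/higher precedence on left): tree is (- (+ 1 9) 9)
Prefix: - + 1 9 9


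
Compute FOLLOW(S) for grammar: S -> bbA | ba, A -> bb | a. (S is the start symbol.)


$ ∈ FOLLOW(S). For each A -> αBβ: add FIRST(β)\{ε} to FOLLOW(B); if β nullable, add FOLLOW(A).
FOLLOW(S) = {$}


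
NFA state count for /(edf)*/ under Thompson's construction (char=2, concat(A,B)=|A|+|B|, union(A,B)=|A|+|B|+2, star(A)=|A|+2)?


Syntax tree has 3 char leaf(s), 0 union(s), 1 star(s)
chars contribute 3×2 = 6; each union adds +2; each star adds +2
Total: 6 + 0 + 2 = 8 states


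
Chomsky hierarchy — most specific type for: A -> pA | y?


Right-linear: every RHS is a terminal or a terminal followed by one nonterminal
Classification: Type 3 (Regular)


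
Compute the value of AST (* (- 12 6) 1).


Evaluate inner: (- 12 6) = 6
Evaluate root: (* 6 1) = 6
Result: 6


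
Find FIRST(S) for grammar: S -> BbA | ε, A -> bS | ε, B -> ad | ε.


Per alternative of S: FIRST(BbA) = {a, b}; FIRST(ε) = {ε}
FIRST(S) = {a, b, ε}


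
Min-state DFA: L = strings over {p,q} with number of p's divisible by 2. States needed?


Track (count of p) mod 2: states 0..1, accept at 0
Minimal DFA: 2 states


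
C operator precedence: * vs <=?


'*' is multiplicative (level 10); '<=' is relational (level 7)
Higher level binds tighter
'*' has higher precedence than '<='


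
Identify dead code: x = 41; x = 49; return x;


first assignment to x is overwritten before any read
Dead: 'x = 41'


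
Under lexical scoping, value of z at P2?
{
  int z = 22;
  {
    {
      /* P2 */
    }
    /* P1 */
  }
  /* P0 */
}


P2's block does not declare z; resolves to the enclosing declaration at depth 0
z = 22


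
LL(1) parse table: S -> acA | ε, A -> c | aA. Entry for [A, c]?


For [A, c]: 'c' ∈ FIRST(c)
Entry: A -> c


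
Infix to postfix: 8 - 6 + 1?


Left to right (same or higher precedence on left)
Postfix: 8 6 - 1 +


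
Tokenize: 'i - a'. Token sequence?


Scan left to right, longest-match per lexeme
Tokens: ID(i), OP(-), ID(a)


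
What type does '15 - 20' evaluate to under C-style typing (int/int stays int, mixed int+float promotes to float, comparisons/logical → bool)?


Operand types: int - int
Rule: mixed int/float promotes to float; int/int stays int
Result type: int


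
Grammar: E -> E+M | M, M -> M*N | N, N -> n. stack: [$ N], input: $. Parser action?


'N' (not preceded by M*) is the handle for M -> N
Action: reduce (M -> N)


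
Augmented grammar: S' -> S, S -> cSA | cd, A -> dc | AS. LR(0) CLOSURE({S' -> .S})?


Start: S' -> .S
For each item with dot before a nonterminal B, add B -> .γ for every B-production
Closure: [S' -> .S, S -> .cSA, S -> .cd]


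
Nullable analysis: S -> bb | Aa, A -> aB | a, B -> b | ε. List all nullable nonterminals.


A nonterminal is nullable iff some alternative derives ε (directly, or every symbol in it is nullable)
Nullable: {B}


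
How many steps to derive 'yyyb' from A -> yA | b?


Derivation: A => yA => yyA => yyyA => yyyb
Steps: 4


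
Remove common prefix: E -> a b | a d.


Common prefix: 'a'
Factored: E -> a E', E' -> b | d


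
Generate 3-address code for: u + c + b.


Break into single-operator statements:
t1 = u + c
t2 = t1 + b


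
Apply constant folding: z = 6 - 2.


6 - 2 = 4 at compile time
Optimized: z = 4


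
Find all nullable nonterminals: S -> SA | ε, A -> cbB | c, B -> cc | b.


A nonterminal is nullable iff some alternative derives ε (directly, or every symbol in it is nullable)
Nullable: {S}


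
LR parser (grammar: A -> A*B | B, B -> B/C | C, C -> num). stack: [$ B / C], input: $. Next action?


handle 'B/C' on top
Action: reduce (B -> B/C)


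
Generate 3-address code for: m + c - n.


Break into single-operator statements:
t1 = m + c
t2 = t1 - n


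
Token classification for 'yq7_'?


Pattern: letter/underscore followed by alphanumerics, not a keyword
Type: IDENTIFIER


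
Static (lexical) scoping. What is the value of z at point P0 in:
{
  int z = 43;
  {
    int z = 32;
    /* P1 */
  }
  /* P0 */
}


z declared in the same block as P0
z = 43


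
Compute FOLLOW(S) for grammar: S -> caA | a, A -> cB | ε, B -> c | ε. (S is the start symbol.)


$ ∈ FOLLOW(S). For each A -> αBβ: add FIRST(β)\{ε} to FOLLOW(B); if β nullable, add FOLLOW(A).
FOLLOW(S) = {$}


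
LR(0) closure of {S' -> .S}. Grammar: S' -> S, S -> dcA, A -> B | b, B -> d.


Start: S' -> .S
For each item with dot before a nonterminal B, add B -> .γ for every B-production
Closure: [S' -> .S, S -> .dcA]


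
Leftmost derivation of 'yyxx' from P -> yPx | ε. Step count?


Derivation: P => yPx => yyPxx => yyxx
Steps: 3


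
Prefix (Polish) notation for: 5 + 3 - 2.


left-to-right (same/higher precedence on left): tree is (- (+ 5 3) 2)
Prefix: - + 5 3 2


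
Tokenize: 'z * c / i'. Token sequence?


Scan left to right, longest-match per lexeme
Tokens: ID(z), OP(*), ID(c), OP(/), ID(i)


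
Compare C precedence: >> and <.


'>>' is shift (level 8); '<' is relational (level 7)
Higher level binds tighter
'>>' has higher precedence than '<'


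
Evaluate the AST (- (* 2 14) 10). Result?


Evaluate inner: (* 2 14) = 28
Evaluate root: (- 28 10) = 18
Result: 18


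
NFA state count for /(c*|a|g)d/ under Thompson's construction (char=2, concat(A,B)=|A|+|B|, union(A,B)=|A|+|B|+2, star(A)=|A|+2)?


Syntax tree has 4 char leaf(s), 2 union(s), 1 star(s)
chars contribute 4×2 = 8; each union adds +2; each star adds +2
Total: 8 + 4 + 2 = 14 states


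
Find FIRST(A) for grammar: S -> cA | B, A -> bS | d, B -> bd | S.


Per alternative of A: FIRST(bS) = {b}; FIRST(d) = {d}
FIRST(A) = {b, d}


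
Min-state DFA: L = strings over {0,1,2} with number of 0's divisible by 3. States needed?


Track (count of 0) mod 3: states 0..2, accept at 0
Minimal DFA: 3 states


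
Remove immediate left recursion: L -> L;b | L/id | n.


Left-recursive alternatives: L;b, L/id; non-recursive: n
Introduce L': L -> nL', L' -> ;bL' | /idL' | ε


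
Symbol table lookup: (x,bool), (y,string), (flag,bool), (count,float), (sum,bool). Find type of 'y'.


Lookup 'y' → type string


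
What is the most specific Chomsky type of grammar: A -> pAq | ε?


Single nonterminal LHS, but p^n q^n is not regular
Classification: Type 2 (Context-Free)


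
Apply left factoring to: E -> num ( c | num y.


Common prefix: 'num'
Factored: E -> num E', E' -> ( c | y


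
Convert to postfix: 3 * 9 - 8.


Left to right (same or higher precedence on left)
Postfix: 3 9 * 8 -


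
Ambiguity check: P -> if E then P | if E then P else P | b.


dangling else: 'if E then if E then b else b' parses two ways
Ambiguous


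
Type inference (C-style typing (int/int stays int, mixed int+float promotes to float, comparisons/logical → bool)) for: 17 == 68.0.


Operand types: int == float
Rule: comparison yields bool
Result type: bool


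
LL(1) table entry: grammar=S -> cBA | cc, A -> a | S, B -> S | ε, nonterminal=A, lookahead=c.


For [A, c]: 'c' ∈ FIRST(S)
Entry: A -> S


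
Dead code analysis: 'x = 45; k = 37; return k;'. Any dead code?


x is assigned but never read
Dead: 'x = 45'


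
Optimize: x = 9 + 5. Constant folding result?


9 + 5 = 14 at compile time
Optimized: x = 14


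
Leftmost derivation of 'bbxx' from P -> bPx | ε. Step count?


Derivation: P => bPx => bbPxx => bbxx
Steps: 3


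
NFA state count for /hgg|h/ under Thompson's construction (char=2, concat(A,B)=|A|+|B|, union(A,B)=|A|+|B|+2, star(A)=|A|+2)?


Syntax tree has 4 char leaf(s), 1 union(s), 0 star(s)
chars contribute 4×2 = 8; each union adds +2; each star adds +2
Total: 8 + 2 + 0 = 10 states


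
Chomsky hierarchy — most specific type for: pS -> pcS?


LHS has context (more than one symbol) and |LHS| ≤ |RHS|
Classification: Type 1 (Context-Sensitive)


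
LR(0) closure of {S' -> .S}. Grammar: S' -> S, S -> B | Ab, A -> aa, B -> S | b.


Start: S' -> .S
For each item with dot before a nonterminal B, add B -> .γ for every B-production
Closure: [S' -> .S, S -> .B, S -> .Ab, B -> .S, B -> .b, A -> .aa]


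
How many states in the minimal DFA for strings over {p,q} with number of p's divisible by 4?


Track (count of p) mod 4: states 0..3, accept at 0
Minimal DFA: 4 states


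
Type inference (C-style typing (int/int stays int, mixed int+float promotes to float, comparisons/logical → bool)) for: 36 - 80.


Operand types: int - int
Rule: mixed int/float promotes to float; int/int stays int
Result type: int


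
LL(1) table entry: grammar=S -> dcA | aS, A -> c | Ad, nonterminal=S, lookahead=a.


For [S, a]: 'a' ∈ FIRST(aS)
Entry: S -> aS


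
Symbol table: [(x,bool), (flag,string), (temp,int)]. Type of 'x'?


Lookup 'x' → type bool


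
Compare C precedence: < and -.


'-' is additive (level 9); '<' is relational (level 7)
Higher level binds tighter
'-' has higher precedence than '<'


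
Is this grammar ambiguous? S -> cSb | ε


balanced c^n…b^n: each string has a unique parse
Unambiguous


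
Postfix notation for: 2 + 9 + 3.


Left to right (same or higher precedence on left)
Postfix: 2 9 + 3 +


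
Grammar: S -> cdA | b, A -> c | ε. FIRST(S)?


Per alternative of S: FIRST(cdA) = {c}; FIRST(b) = {b}
FIRST(S) = {b, c}


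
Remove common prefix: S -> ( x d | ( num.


Common prefix: '('
Factored: S -> ( S', S' -> x d | num


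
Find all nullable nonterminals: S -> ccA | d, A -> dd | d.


A nonterminal is nullable iff some alternative derives ε (directly, or every symbol in it is nullable)
Nullable: {}


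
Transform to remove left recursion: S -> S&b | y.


Left-recursive alternatives: S&b; non-recursive: y
Introduce S': S -> yS', S' -> &bS' | ε


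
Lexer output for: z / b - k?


Scan left to right, longest-match per lexeme
Tokens: ID(z), OP(/), ID(b), OP(-), ID(k)


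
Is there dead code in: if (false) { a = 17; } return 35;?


condition is constant false, so the whole block is unreachable
Dead: 'if (false) { a = 17; }'


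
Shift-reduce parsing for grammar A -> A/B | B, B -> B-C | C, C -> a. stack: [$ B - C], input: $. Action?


handle 'B-C' on top
Action: reduce (B -> B-C)


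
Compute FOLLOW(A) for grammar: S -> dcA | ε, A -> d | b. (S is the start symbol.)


$ ∈ FOLLOW(S). For each A -> αBβ: add FIRST(β)\{ε} to FOLLOW(B); if β nullable, add FOLLOW(A).
FOLLOW(A) = {$}


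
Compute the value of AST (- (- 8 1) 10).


Evaluate inner: (- 8 1) = 7
Evaluate root: (- 7 10) = -3
Result: -3


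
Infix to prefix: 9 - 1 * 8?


'*' binds tighter: tree is (- 9 (* 1 8))
Prefix: - 9 * 1 8


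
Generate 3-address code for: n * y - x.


Break into single-operator statements:
t1 = n * y
t2 = t1 - x


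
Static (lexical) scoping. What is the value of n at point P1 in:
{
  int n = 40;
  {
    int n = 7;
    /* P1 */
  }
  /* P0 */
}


n declared in the same block as P1
n = 7


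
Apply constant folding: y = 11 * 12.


11 * 12 = 132 at compile time
Optimized: y = 132


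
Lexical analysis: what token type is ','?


Pattern: delimiter/punctuation
Type: PUNCTUATION


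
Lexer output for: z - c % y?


Scan left to right, longest-match per lexeme
Tokens: ID(z), OP(-), ID(c), OP(%), ID(y)


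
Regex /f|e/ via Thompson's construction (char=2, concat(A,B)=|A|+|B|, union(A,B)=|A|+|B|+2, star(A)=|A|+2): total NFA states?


Syntax tree has 2 char leaf(s), 1 union(s), 0 star(s)
chars contribute 2×2 = 4; each union adds +2; each star adds +2
Total: 4 + 2 + 0 = 6 states


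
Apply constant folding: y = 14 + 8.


14 + 8 = 22 at compile time
Optimized: y = 22


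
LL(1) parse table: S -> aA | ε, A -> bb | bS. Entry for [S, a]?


For [S, a]: 'a' ∈ FIRST(aA)
Entry: S -> aA


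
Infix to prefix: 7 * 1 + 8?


left-to-right (same/higher precedence on left): tree is (+ (* 7 1) 8)
Prefix: + * 7 1 8


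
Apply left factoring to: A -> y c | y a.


Common prefix: 'y'
Factored: A -> y A', A' -> c | a


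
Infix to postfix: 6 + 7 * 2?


* has higher precedence, evaluate 7*2 first
Postfix: 6 7 2 * +


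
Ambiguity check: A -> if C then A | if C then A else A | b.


dangling else: 'if C then if C then b else b' parses two ways
Ambiguous


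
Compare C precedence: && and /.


'/' is multiplicative (level 10); '&&' is logical AND (level 2)
Higher level binds tighter
'/' has higher precedence than '&&'


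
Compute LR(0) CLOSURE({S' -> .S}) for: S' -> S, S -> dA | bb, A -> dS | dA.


Start: S' -> .S
For each item with dot before a nonterminal B, add B -> .γ for every B-production
Closure: [S' -> .S, S -> .dA, S -> .bb]


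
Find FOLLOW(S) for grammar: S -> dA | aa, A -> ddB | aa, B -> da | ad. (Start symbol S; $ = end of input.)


$ ∈ FOLLOW(S). For each A -> αBβ: add FIRST(β)\{ε} to FOLLOW(B); if β nullable, add FOLLOW(A).
FOLLOW(S) = {$}


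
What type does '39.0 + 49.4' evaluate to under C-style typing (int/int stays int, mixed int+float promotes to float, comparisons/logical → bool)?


Operand types: float + float
Rule: mixed int/float promotes to float; int/int stays int
Result type: float


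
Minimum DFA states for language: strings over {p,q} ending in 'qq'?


Track the longest suffix of input matching a prefix of 'qq': 3 classes (prefixes of length 0..2)
Minimal DFA: 3 states


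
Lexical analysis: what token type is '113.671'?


Pattern: digits with a decimal point
Type: FLOAT_LITERAL


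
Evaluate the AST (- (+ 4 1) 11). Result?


Evaluate inner: (+ 4 1) = 5
Evaluate root: (- 5 11) = -6
Result: -6


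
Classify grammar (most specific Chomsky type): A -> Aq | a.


Left-linear: every RHS is a terminal or one nonterminal followed by a terminal
Classification: Type 3 (Regular)


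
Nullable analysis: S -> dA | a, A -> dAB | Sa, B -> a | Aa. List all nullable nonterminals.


A nonterminal is nullable iff some alternative derives ε (directly, or every symbol in it is nullable)
Nullable: {}


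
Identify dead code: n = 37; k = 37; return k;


n is assigned but never read
Dead: 'n = 37'


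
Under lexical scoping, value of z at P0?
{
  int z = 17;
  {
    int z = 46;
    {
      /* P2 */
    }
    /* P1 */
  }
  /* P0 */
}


z declared in the same block as P0
z = 17


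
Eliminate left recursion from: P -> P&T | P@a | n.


Left-recursive alternatives: P&T, P@a; non-recursive: n
Introduce P': P -> nP', P' -> &TP' | @aP' | ε


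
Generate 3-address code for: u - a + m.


Break into single-operator statements:
t1 = u - a
t2 = t1 + m


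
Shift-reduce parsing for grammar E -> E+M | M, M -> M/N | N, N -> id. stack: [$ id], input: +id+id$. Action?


'id' on top is the handle for N -> id
Action: reduce (N -> id)


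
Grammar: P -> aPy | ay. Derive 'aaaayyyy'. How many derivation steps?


Derivation: P => aPy => aaPyy => aaaPyyy => aaaayyyy
Steps: 4


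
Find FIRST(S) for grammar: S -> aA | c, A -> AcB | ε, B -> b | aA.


Per alternative of S: FIRST(aA) = {a}; FIRST(c) = {c}
FIRST(S) = {a, c}


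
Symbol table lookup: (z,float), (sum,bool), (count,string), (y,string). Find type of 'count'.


Lookup 'count' → type string


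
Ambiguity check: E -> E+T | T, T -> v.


precedence layered via separate nonterminal T: deterministic
Unambiguous


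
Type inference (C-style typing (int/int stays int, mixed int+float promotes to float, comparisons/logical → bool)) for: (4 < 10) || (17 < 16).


Operand types: bool || bool
Rule: logical operators take bool operands and yield bool
Result type: bool


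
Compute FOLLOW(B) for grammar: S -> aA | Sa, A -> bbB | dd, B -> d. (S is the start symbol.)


$ ∈ FOLLOW(S). For each A -> αBβ: add FIRST(β)\{ε} to FOLLOW(B); if β nullable, add FOLLOW(A).
FOLLOW(B) = {$, a}


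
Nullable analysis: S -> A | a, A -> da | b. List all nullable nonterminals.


A nonterminal is nullable iff some alternative derives ε (directly, or every symbol in it is nullable)
Nullable: {}


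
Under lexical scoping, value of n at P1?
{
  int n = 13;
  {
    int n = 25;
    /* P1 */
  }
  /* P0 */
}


n declared in the same block as P1
n = 25


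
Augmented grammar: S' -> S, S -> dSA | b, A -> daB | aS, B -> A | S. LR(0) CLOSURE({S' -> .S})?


Start: S' -> .S
For each item with dot before a nonterminal B, add B -> .γ for every B-production
Closure: [S' -> .S, S -> .dSA, S -> .b]


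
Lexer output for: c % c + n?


Scan left to right, longest-match per lexeme
Tokens: ID(c), OP(%), ID(c), OP(+), ID(n)


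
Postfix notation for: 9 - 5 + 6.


Left to right (same or higher precedence on left)
Postfix: 9 5 - 6 +


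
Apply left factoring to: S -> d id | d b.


Common prefix: 'd'
Factored: S -> d S', S' -> id | b


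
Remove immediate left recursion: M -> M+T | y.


Left-recursive alternatives: M+T; non-recursive: y
Introduce M': M -> yM', M' -> +TM' | ε


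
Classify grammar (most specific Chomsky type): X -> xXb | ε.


Single nonterminal LHS, but x^n b^n is not regular
Classification: Type 2 (Context-Free)


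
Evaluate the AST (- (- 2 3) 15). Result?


Evaluate inner: (- 2 3) = -1
Evaluate root: (- -1 15) = -16
Result: -16


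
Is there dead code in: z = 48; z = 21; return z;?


first assignment to z is overwritten before any read
Dead: 'z = 48'


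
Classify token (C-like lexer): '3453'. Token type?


Pattern: digits only
Type: INTEGER_LITERAL


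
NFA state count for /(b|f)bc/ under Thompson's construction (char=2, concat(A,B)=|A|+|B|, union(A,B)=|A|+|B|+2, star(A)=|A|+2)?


Syntax tree has 4 char leaf(s), 1 union(s), 0 star(s)
chars contribute 4×2 = 8; each union adds +2; each star adds +2
Total: 8 + 2 + 0 = 10 states


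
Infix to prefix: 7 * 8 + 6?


left-to-right (same/higher precedence on left): tree is (+ (* 7 8) 6)
Prefix: + * 7 8 6


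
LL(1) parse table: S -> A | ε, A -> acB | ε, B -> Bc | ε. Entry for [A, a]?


For [A, a]: 'a' ∈ FIRST(acB)
Entry: A -> acB


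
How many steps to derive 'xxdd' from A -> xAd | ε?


Derivation: A => xAd => xxAdd => xxdd
Steps: 3


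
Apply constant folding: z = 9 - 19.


9 - 19 = -10 at compile time
Optimized: z = -10


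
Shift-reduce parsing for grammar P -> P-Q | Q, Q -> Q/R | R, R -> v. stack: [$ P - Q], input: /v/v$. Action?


'/' can extend Q; shift to build Q -> Q/R
Action: shift


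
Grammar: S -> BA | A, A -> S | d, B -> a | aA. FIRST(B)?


Per alternative of B: FIRST(a) = {a}; FIRST(aA) = {a}
FIRST(B) = {a}


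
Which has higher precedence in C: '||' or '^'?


'^' is bitwise XOR (level 4); '||' is logical OR (level 1)
Higher level binds tighter
'^' has higher precedence than '||'


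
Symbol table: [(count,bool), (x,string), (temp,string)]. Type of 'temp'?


Lookup 'temp' → type string


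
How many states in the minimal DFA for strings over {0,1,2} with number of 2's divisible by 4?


Track (count of 2) mod 4: states 0..3, accept at 0
Minimal DFA: 4 states


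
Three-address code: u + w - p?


Break into single-operator statements:
t1 = u + w
t2 = t1 - p


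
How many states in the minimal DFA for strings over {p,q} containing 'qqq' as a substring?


KMP-style automaton: 3 progress states + 1 absorbing accept = 4
Minimal DFA: 4 states


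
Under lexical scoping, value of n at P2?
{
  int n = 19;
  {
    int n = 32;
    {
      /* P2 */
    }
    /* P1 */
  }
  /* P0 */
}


P2's block does not declare n; resolves to the enclosing declaration at depth 1
n = 32


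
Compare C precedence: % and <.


'%' is multiplicative (level 10); '<' is relational (level 7)
Higher level binds tighter
'%' has higher precedence than '<'


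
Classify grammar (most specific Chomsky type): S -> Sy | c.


Left-linear: every RHS is a terminal or one nonterminal followed by a terminal
Classification: Type 3 (Regular)


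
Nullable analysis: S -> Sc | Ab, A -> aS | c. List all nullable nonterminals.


A nonterminal is nullable iff some alternative derives ε (directly, or every symbol in it is nullable)
Nullable: {}
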